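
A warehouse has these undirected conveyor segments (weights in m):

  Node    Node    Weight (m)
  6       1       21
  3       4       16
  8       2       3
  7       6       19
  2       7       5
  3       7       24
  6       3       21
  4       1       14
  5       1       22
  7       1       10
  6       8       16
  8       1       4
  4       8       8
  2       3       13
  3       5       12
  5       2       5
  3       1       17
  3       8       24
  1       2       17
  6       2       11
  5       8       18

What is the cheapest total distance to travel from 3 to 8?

16 m

Running Dijkstra from 3:
3: 0
5: 12  (via 3)
2: 13  (via 3)
4: 16  (via 3)
8: 16  (via 2)
Shortest route: 3–2–8 = 16 m.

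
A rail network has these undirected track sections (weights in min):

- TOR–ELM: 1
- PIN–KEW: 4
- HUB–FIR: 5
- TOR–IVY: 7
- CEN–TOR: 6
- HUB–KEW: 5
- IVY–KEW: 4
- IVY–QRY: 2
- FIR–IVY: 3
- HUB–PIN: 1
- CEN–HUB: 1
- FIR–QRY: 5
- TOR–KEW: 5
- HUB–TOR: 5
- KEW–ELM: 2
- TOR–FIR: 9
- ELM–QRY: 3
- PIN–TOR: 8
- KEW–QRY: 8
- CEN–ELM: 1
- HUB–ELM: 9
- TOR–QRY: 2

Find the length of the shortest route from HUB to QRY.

Shortest distances from HUB:
HUB: 0
CEN: 1  (via HUB)
PIN: 1  (via HUB)
ELM: 2  (via CEN)
TOR: 3  (via ELM)
KEW: 4  (via ELM)
QRY: 5  (via ELM)
Shortest route: HUB–CEN–ELM–QRY = 5 min.

5 min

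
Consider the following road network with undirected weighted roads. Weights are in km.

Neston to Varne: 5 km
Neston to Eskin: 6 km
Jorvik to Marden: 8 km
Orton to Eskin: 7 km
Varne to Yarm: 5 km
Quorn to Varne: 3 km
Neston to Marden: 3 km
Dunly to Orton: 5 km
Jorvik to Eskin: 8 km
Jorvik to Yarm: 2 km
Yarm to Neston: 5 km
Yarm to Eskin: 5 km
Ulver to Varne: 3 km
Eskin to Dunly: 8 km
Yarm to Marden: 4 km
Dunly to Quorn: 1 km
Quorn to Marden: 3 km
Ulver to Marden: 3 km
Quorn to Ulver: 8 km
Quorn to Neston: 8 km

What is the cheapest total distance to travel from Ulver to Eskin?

12 km

Shortest distances from Ulver:
Ulver: 0
Varne: 3  (via Ulver)
Marden: 3  (via Ulver)
Neston: 6  (via Marden)
Quorn: 6  (via Varne)
Dunly: 7  (via Quorn)
Yarm: 7  (via Marden)
Jorvik: 9  (via Yarm)
Eskin: 12  (via Neston)
Shortest route: Ulver–Marden–Neston–Eskin = 12 km.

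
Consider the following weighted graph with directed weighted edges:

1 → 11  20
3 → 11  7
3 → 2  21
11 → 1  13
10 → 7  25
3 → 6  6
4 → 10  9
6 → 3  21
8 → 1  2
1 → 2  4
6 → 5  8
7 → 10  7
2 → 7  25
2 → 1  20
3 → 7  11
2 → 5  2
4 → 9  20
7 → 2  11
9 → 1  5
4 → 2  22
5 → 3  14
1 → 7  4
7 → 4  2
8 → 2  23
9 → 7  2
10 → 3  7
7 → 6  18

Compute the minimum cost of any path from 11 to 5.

Candidate routes:
11–1–2–5: 13+4+2 = 19
11–1–7–6–5: 13+4+18+8 = 43
11–1–7–2–5: 13+4+11+2 = 30
The minimum is 19 via 11–1–2–5.

19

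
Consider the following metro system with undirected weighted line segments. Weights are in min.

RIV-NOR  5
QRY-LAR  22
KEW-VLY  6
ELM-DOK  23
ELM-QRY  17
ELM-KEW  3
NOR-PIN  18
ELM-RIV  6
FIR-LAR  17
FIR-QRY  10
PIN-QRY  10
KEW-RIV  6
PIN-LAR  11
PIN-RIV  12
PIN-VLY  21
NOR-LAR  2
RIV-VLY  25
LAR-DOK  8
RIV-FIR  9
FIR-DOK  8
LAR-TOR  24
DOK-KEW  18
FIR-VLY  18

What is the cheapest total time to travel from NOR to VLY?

Shortest distances from NOR:
NOR: 0
LAR: 2  (via NOR)
RIV: 5  (via NOR)
DOK: 10  (via LAR)
ELM: 11  (via RIV)
KEW: 11  (via RIV)
PIN: 13  (via LAR)
FIR: 14  (via RIV)
VLY: 17  (via KEW)
Shortest route: NOR–RIV–KEW–VLY = 17 min.

17 min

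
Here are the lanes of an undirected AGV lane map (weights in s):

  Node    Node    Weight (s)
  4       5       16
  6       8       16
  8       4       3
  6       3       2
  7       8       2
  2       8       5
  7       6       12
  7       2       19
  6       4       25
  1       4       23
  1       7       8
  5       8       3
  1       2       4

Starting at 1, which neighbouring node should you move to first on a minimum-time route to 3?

Candidate routes:
1 → 2 → 8 → 7 → 6 → 3: 4+5+2+12+2 = 25
1 → 7 → 6 → 3: 8+12+2 = 22
The minimum is 22 s via 1 → 7 → 6 → 3.
So from 1 the first move is to 7.

7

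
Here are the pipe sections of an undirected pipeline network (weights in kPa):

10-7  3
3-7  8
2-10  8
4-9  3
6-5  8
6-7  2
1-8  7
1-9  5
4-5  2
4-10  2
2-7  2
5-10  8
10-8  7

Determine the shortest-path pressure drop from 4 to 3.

Shortest distances from 4:
4: 0
5: 2  (via 4)
10: 2  (via 4)
9: 3  (via 4)
7: 5  (via 10)
2: 7  (via 7)
6: 7  (via 7)
1: 8  (via 9)
8: 9  (via 10)
3: 13  (via 7)
Shortest route: 4–10–7–3 = 13 kPa.

13 kPa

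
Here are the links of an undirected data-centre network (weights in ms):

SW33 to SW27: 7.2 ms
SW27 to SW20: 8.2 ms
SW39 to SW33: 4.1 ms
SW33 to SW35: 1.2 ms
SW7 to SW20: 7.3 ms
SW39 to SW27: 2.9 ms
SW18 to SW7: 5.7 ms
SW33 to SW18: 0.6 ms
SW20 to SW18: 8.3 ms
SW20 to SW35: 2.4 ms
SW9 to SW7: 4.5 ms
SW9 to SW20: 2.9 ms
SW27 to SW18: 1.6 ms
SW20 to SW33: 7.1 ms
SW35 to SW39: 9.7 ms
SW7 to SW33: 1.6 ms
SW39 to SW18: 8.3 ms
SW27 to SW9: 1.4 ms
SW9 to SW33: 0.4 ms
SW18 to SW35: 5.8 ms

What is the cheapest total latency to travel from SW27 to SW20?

Compare a few routes:
SW27–SW18–SW33–SW9–SW20: 1.6+0.6+0.4+2.9 = 5.5
SW27–SW9–SW20: 1.4+2.9 = 4.3
SW27–SW9–SW33–SW35–SW20: 1.4+0.4+1.2+2.4 = 5.4
Cheapest is SW27–SW9–SW20 at 4.3 ms.

4.3 ms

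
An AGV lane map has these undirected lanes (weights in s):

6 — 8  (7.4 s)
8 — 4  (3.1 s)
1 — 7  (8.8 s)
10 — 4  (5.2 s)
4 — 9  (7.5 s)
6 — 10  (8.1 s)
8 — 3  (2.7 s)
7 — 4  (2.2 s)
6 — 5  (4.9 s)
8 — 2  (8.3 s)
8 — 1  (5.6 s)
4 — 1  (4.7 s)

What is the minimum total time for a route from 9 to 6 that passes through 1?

Best 9 to 1: 9–4–1 costing 12.2
Best 1 to 6: 1–8–6 costing 13
Total via 1: 12.2 + 13 = 25.2 s.

25.2 s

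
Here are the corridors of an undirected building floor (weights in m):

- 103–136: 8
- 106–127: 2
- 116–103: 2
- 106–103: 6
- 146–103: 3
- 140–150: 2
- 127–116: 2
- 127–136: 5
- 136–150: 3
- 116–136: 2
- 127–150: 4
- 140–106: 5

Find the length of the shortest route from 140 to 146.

Candidate routes:
140 - 150 - 127 - 116 - 103 - 146: 2+4+2+2+3 = 13
140 - 106 - 127 - 116 - 103 - 146: 5+2+2+2+3 = 14
140 - 150 - 136 - 116 - 103 - 146: 2+3+2+2+3 = 12
The minimum is 12 m via 140 - 150 - 136 - 116 - 103 - 146.

12 m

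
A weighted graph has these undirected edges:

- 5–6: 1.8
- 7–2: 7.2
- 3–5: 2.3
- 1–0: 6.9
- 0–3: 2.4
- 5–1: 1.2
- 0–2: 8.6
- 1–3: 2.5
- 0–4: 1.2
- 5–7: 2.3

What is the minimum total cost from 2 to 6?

11.3

Settle nodes by increasing distance from 2:
2: 0
7: 7.2  (via 2)
0: 8.6  (via 2)
5: 9.5  (via 7)
4: 9.8  (via 0)
1: 10.7  (via 5)
3: 11  (via 0)
6: 11.3  (via 5)
Shortest route: 2 → 7 → 5 → 6 = 11.3.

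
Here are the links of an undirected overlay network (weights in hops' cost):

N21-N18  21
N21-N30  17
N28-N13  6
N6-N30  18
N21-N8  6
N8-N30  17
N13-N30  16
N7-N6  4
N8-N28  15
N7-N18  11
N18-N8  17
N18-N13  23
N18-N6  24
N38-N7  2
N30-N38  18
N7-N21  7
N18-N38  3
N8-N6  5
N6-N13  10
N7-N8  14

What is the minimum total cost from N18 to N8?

14 hops' cost

Shortest distances from N18:
N18: 0
N38: 3  (via N18)
N7: 5  (via N38)
N6: 9  (via N7)
N21: 12  (via N7)
N8: 14  (via N6)
Shortest route: N18–N38–N7–N6–N8 = 14 hops' cost.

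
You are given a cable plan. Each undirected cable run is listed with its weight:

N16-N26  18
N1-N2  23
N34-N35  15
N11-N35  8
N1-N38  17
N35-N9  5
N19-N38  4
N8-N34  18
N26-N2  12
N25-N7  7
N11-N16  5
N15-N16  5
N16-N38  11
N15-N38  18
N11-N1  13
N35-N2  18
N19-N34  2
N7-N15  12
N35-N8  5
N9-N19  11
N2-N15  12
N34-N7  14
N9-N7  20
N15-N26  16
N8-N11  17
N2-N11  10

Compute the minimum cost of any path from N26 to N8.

35

Running Dijkstra from N26:
N26: 0
N2: 12  (via N26)
N15: 16  (via N26)
N16: 18  (via N26)
N11: 22  (via N2)
N7: 28  (via N15)
N38: 29  (via N16)
N35: 30  (via N2)
N19: 33  (via N38)
N9: 35  (via N35)
N1: 35  (via N2)
N25: 35  (via N7)
N34: 35  (via N19)
N8: 35  (via N35)
Shortest route: N26–N2–N35–N8 = 35.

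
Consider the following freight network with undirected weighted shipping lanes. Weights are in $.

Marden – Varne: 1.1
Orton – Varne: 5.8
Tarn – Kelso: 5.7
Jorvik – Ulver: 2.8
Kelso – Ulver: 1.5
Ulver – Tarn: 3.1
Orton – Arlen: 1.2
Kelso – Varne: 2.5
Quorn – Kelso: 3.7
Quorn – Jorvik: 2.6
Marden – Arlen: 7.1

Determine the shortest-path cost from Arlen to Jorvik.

$13.8

Enumerating some paths:
Arlen - Orton - Varne - Kelso - Ulver - Jorvik: 1.2+5.8+2.5+1.5+2.8 = 13.8
Arlen - Orton - Varne - Kelso - Quorn - Jorvik: 1.2+5.8+2.5+3.7+2.6 = 15.8
Arlen - Marden - Varne - Kelso - Ulver - Jorvik: 7.1+1.1+2.5+1.5+2.8 = 15
The minimum is $13.8 via Arlen - Orton - Varne - Kelso - Ulver - Jorvik.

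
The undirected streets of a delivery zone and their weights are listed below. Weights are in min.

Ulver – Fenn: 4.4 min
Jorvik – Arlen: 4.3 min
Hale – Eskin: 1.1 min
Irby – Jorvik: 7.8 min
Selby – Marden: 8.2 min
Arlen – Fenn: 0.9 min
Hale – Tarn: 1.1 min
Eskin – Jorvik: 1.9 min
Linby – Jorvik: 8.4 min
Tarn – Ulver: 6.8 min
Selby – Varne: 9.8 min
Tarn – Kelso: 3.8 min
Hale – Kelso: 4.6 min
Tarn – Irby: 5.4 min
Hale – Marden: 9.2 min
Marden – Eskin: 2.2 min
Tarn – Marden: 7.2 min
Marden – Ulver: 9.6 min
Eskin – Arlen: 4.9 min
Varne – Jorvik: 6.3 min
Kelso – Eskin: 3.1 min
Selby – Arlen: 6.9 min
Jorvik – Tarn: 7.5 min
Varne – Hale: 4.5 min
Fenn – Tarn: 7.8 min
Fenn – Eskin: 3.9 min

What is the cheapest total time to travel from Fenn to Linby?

Enumerating some paths:
Fenn - Eskin - Jorvik - Linby: 3.9+1.9+8.4 = 14.2
Fenn - Arlen - Eskin - Jorvik - Linby: 0.9+4.9+1.9+8.4 = 16.1
Fenn - Arlen - Jorvik - Linby: 0.9+4.3+8.4 = 13.6
The minimum is 13.6 min via Fenn - Arlen - Jorvik - Linby.

13.6 min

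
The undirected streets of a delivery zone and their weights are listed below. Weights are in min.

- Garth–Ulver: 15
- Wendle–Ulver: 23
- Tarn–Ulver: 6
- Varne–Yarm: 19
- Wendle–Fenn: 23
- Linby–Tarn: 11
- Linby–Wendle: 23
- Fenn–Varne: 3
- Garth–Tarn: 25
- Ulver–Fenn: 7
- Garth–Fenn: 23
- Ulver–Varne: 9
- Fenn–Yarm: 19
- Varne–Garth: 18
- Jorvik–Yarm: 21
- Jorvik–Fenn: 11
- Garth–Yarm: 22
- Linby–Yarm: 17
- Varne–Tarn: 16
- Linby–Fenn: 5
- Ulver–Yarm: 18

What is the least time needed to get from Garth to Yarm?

Settle nodes by increasing distance from Garth:
Garth: 0
Ulver: 15  (via Garth)
Varne: 18  (via Garth)
Fenn: 21  (via Varne)
Tarn: 21  (via Ulver)
Yarm: 22  (via Garth)
Shortest route: Garth–Yarm = 22 min.

22 min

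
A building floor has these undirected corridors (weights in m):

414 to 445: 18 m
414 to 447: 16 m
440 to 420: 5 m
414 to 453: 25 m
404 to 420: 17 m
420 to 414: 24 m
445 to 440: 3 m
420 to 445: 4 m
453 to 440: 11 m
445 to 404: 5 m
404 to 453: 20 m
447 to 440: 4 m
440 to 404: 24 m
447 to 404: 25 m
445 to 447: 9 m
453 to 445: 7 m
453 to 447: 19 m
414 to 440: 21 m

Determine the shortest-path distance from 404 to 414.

Shortest distances from 404:
404: 0
445: 5  (via 404)
440: 8  (via 445)
420: 9  (via 445)
453: 12  (via 445)
447: 12  (via 440)
414: 23  (via 445)
Shortest route: 404 → 445 → 414 = 23 m.

23 m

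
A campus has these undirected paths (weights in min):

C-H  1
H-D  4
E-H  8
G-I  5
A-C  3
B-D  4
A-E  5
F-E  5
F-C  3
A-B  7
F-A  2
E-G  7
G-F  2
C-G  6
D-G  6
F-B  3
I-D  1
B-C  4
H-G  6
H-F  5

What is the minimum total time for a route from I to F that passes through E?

Best I to E: I–G–E costing 12
Shortest E→F: E–F = 5
Total via E: 12 + 5 = 17 min.

17 min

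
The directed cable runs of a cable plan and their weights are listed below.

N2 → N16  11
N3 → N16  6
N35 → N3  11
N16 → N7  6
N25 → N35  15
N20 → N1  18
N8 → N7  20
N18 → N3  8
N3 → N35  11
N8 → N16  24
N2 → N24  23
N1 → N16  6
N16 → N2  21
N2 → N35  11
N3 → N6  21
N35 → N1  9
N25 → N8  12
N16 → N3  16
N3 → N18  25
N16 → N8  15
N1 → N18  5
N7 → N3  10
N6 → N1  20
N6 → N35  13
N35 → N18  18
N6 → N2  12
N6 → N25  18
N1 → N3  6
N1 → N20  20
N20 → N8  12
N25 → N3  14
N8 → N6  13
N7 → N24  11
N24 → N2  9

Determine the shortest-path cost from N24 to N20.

Compare a few routes:
N24 → N2 → N16 → N3 → N35 → N1 → N20: 9+11+16+11+9+20 = 76
N24 → N2 → N35 → N1 → N20: 9+11+9+20 = 49
Cheapest is N24 → N2 → N35 → N1 → N20 at 49.

49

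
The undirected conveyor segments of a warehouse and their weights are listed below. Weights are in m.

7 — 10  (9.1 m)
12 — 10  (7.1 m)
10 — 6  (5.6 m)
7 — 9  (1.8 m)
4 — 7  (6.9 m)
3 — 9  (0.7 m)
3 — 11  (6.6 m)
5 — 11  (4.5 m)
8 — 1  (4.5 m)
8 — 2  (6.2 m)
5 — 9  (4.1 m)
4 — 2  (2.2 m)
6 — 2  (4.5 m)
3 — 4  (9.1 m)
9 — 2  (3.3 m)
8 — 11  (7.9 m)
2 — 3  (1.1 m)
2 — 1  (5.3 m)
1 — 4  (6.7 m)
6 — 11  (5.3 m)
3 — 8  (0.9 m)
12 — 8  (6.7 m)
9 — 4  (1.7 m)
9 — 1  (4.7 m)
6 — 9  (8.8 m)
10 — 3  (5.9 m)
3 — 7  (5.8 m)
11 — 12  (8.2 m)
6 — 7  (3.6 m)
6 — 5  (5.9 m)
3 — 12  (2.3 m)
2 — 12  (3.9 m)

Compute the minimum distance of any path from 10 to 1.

Running Dijkstra from 10:
10: 0
6: 5.6  (via 10)
3: 5.9  (via 10)
9: 6.6  (via 3)
8: 6.8  (via 3)
2: 7  (via 3)
12: 7.1  (via 10)
4: 8.3  (via 9)
7: 8.4  (via 9)
5: 10.7  (via 9)
11: 10.9  (via 6)
1: 11.3  (via 9)
Shortest route: 10 → 3 → 9 → 1 = 11.3 m.

11.3 m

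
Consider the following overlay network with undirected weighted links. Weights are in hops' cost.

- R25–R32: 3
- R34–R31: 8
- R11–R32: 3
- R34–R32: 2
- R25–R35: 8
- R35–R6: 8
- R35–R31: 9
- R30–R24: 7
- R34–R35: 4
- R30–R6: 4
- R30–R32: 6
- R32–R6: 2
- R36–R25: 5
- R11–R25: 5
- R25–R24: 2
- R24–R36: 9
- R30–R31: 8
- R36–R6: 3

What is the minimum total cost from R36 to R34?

7 hops' cost

Candidate routes:
R36 - R25 - R32 - R34: 5+3+2 = 10
R36 - R6 - R32 - R34: 3+2+2 = 7
The minimum is 7 hops' cost via R36 - R6 - R32 - R34.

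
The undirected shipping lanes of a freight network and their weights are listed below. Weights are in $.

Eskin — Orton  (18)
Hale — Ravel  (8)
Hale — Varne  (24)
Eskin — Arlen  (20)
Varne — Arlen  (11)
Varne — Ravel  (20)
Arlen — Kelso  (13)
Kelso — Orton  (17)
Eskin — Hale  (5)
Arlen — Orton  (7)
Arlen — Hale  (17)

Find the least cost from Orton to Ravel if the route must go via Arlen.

$32

Best Orton to Arlen: Orton → Arlen costing 7
Shortest Arlen→Ravel: Arlen → Hale → Ravel = 25
Total via Arlen: 7 + 25 = $32.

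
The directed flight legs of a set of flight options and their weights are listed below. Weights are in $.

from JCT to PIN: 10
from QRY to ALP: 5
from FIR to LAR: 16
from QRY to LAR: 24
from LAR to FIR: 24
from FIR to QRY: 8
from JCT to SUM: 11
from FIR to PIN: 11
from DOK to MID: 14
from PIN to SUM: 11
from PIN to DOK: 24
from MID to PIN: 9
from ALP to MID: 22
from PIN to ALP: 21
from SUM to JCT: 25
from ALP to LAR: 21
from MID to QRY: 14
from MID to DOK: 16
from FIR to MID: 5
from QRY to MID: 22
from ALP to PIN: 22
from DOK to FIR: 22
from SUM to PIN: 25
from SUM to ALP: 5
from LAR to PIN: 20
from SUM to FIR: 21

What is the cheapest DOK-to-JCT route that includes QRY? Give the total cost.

$91

Shortest DOK→QRY: DOK → MID → QRY = 28
Shortest QRY→JCT: QRY → ALP → PIN → SUM → JCT = 63
Total via QRY: 28 + 63 = $91.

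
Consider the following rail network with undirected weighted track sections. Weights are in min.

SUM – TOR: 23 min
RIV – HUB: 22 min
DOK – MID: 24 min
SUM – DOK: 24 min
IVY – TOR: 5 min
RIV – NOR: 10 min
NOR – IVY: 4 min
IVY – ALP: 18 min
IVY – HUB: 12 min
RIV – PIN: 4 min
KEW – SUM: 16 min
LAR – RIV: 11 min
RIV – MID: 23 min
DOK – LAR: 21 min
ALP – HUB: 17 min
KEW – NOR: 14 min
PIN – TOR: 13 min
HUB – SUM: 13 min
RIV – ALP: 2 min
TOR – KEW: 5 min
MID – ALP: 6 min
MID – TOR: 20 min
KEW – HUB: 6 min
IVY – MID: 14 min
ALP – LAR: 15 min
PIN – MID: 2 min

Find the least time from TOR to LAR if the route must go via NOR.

30 min

Best TOR to NOR: TOR–IVY–NOR costing 9
Shortest NOR→LAR: NOR–RIV–LAR = 21
Total via NOR: 9 + 21 = 30 min.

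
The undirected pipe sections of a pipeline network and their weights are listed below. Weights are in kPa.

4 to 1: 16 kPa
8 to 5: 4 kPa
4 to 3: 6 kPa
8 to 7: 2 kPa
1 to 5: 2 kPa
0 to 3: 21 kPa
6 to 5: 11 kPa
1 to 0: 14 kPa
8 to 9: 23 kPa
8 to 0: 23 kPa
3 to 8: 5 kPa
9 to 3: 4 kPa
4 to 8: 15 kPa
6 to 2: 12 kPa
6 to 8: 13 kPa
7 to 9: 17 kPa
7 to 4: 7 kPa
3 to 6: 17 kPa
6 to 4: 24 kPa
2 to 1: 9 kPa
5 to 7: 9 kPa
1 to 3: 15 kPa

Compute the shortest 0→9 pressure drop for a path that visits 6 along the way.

48 kPa

Best 0 to 6: 0–1–5–6 costing 27
Best 6 to 9: 6–3–9 costing 21
Total via 6: 27 + 21 = 48 kPa.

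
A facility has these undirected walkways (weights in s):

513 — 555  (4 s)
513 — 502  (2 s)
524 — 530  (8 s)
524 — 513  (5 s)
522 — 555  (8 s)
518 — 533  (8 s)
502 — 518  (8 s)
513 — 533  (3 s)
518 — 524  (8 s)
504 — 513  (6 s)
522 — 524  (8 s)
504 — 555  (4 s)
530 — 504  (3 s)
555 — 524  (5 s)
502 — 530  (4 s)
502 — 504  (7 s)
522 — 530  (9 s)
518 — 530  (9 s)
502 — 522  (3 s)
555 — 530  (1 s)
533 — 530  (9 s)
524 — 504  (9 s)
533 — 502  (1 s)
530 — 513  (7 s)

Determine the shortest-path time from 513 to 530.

5 s

Enumerating some paths:
513–530: 7 = 7
513–533–502–530: 3+1+4 = 8
513–502–530: 2+4 = 6
513–555–530: 4+1 = 5
Cheapest is 513–555–530 at 5 s.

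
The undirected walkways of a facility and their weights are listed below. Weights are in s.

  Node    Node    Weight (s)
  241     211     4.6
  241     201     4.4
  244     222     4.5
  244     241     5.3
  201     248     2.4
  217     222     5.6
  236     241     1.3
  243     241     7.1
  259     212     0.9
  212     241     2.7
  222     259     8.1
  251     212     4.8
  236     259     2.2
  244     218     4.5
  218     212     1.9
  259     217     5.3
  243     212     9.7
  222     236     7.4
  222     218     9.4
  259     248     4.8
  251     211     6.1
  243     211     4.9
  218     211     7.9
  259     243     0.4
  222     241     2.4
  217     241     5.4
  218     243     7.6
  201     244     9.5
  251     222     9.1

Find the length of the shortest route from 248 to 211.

Candidate routes:
248 → 201 → 241 → 211: 2.4+4.4+4.6 = 11.4
248 → 259 → 243 → 211: 4.8+0.4+4.9 = 10.1
248 → 259 → 236 → 241 → 211: 4.8+2.2+1.3+4.6 = 12.9
248 → 259 → 212 → 241 → 211: 4.8+0.9+2.7+4.6 = 13
The minimum is 10.1 s via 248 → 259 → 243 → 211.

10.1 s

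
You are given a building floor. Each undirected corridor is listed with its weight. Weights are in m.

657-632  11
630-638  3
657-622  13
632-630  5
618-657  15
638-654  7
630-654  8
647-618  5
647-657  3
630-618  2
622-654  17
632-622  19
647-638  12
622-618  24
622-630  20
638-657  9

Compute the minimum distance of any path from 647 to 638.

Running Dijkstra from 647:
647: 0
657: 3  (via 647)
618: 5  (via 647)
630: 7  (via 618)
638: 10  (via 630)
Shortest route: 647 → 618 → 630 → 638 = 10 m.

10 m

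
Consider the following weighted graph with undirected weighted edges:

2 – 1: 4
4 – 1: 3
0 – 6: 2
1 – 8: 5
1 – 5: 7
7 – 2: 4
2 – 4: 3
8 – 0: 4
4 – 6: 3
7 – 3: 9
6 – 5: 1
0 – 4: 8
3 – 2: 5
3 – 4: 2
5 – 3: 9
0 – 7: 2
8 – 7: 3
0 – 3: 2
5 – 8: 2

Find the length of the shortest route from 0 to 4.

Enumerating some paths:
0 → 3 → 4: 2+2 = 4
0 → 6 → 4: 2+3 = 5
The minimum is 4 via 0 → 3 → 4.

4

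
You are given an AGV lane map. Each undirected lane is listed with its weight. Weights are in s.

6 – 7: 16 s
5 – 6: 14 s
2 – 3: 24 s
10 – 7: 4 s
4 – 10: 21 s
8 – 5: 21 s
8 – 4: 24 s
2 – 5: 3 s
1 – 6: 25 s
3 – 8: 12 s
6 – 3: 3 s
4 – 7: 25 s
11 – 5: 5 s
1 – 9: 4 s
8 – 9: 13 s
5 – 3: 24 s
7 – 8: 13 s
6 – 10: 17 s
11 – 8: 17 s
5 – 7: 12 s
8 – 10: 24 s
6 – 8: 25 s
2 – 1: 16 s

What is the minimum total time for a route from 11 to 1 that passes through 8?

Best 11 to 8: 11 → 8 costing 17
Shortest 8→1: 8 → 9 → 1 = 17
Total via 8: 17 + 17 = 34 s.

34 s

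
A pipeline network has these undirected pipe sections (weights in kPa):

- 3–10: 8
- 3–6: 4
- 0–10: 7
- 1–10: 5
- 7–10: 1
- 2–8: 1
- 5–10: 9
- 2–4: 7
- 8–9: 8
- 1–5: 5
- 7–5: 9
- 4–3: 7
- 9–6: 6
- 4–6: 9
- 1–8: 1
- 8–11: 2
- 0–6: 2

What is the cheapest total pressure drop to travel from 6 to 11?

16 kPa

Compare a few routes:
6 - 0 - 10 - 1 - 8 - 11: 2+7+5+1+2 = 17
6 - 9 - 8 - 11: 6+8+2 = 16
Cheapest is 6 - 9 - 8 - 11 at 16 kPa.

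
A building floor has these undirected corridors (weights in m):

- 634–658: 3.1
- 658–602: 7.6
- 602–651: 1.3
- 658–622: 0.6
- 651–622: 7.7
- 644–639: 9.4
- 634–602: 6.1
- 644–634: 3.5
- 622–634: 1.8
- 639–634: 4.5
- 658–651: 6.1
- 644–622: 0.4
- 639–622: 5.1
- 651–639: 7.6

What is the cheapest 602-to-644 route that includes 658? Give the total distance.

8.4 m

Shortest 602→658: 602–651–658 = 7.4
Best 658 to 644: 658–622–644 costing 1
Total via 658: 7.4 + 1 = 8.4 m.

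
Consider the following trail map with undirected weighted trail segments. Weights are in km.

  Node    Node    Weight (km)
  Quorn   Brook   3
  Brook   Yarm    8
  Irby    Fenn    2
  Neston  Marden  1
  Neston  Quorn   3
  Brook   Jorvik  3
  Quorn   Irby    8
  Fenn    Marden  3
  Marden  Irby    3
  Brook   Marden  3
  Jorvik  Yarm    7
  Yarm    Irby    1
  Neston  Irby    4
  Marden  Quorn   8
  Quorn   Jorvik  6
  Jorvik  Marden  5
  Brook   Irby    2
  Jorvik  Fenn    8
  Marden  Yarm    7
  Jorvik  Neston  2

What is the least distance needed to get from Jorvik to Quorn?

Compare a few routes:
Jorvik–Neston–Quorn: 2+3 = 5
Jorvik–Brook–Quorn: 3+3 = 6
The minimum is 5 km via Jorvik–Neston–Quorn.

5 km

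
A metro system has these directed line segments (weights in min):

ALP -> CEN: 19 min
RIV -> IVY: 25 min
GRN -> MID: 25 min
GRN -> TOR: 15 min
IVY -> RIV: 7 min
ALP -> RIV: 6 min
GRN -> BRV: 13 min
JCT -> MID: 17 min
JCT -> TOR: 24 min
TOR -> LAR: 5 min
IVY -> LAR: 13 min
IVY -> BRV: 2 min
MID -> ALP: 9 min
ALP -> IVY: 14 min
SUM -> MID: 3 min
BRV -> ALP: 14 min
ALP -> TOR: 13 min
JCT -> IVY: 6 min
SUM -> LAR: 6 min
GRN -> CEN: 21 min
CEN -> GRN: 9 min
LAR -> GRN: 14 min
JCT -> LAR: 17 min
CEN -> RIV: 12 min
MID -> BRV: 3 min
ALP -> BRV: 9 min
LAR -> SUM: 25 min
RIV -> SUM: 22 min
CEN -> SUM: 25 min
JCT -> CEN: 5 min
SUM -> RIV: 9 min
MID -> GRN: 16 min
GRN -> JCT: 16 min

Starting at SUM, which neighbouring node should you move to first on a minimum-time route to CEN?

Enumerating some paths:
SUM - MID - ALP - CEN: 3+9+19 = 31
SUM - MID - GRN - JCT - CEN: 3+16+16+5 = 40
SUM - MID - GRN - CEN: 3+16+21 = 40
SUM - MID - BRV - ALP - CEN: 3+3+14+19 = 39
Cheapest is SUM - MID - ALP - CEN at 31 min.
So from SUM the first move is to MID.

MID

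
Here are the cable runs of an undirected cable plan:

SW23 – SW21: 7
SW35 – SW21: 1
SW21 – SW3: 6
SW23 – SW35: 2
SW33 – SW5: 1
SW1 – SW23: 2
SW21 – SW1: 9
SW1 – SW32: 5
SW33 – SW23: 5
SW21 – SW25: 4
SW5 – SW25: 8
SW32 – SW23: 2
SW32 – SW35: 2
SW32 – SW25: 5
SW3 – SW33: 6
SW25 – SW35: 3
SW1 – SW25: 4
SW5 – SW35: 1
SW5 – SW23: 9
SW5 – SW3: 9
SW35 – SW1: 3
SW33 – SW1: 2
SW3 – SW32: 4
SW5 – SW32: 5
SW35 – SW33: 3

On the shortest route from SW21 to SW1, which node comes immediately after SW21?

Compare a few routes:
SW21 - SW35 - SW23 - SW1: 1+2+2 = 5
SW21 - SW35 - SW1: 1+3 = 4
SW21 - SW35 - SW5 - SW33 - SW1: 1+1+1+2 = 5
Cheapest is SW21 - SW35 - SW1 at 4.
So from SW21 the first move is to SW35.

SW35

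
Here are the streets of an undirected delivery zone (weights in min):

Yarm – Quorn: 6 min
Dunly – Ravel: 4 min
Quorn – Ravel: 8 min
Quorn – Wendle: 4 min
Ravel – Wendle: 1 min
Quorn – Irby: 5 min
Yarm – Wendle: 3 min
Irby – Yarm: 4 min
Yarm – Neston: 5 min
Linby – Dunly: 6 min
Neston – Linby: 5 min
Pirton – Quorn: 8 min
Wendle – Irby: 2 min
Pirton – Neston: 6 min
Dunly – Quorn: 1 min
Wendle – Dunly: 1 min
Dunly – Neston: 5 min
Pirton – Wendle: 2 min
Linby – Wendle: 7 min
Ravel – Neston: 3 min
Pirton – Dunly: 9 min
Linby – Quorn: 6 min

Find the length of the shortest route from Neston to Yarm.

Settle nodes by increasing distance from Neston:
Neston: 0
Ravel: 3  (via Neston)
Wendle: 4  (via Ravel)
Linby: 5  (via Neston)
Yarm: 5  (via Neston)
Shortest route: Neston → Yarm = 5 min.

5 min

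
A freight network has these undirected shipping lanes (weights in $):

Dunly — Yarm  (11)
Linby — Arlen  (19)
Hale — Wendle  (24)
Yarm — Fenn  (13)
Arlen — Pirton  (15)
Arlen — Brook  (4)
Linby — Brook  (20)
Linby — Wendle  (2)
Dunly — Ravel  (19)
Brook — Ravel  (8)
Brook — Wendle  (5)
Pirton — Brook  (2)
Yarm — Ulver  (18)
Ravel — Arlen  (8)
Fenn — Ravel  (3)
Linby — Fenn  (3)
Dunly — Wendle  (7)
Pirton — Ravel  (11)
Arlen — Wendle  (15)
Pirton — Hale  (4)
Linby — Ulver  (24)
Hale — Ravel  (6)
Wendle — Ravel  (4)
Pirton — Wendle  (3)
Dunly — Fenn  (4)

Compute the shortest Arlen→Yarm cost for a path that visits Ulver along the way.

$53

Best Arlen to Ulver: Arlen–Brook–Wendle–Linby–Ulver costing 35
Shortest Ulver→Yarm: Ulver–Yarm = 18
Total via Ulver: 35 + 18 = $53.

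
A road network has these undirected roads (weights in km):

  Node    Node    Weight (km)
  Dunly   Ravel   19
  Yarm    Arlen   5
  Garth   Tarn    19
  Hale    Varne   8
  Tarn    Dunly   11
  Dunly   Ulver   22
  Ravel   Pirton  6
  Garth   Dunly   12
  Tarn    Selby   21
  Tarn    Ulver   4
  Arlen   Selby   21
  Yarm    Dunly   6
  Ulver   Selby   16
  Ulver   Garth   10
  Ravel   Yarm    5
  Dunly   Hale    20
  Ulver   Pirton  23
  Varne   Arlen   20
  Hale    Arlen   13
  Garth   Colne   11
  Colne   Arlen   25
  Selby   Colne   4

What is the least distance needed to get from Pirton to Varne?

Shortest distances from Pirton:
Pirton: 0
Ravel: 6  (via Pirton)
Yarm: 11  (via Ravel)
Arlen: 16  (via Yarm)
Dunly: 17  (via Yarm)
Ulver: 23  (via Pirton)
Tarn: 27  (via Ulver)
Garth: 29  (via Dunly)
Hale: 29  (via Arlen)
Varne: 36  (via Arlen)
Shortest route: Pirton–Ravel–Yarm–Arlen–Varne = 36 km.

36 km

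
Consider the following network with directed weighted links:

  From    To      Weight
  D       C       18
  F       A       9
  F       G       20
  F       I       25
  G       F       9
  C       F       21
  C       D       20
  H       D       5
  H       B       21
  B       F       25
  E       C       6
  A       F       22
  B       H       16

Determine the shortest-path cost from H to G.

64

Settle nodes by increasing distance from H:
H: 0
D: 5  (via H)
B: 21  (via H)
C: 23  (via D)
F: 44  (via C)
A: 53  (via F)
G: 64  (via F)
Shortest route: H → D → C → F → G = 64.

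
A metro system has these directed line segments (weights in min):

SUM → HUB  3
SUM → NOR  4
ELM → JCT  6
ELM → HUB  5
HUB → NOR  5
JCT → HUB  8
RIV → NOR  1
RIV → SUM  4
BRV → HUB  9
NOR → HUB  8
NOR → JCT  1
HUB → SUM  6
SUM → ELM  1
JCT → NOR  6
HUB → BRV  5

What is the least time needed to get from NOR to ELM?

Running Dijkstra from NOR:
NOR: 0
JCT: 1  (via NOR)
HUB: 8  (via NOR)
BRV: 13  (via HUB)
SUM: 14  (via HUB)
ELM: 15  (via SUM)
Shortest route: NOR–HUB–SUM–ELM = 15 min.

15 min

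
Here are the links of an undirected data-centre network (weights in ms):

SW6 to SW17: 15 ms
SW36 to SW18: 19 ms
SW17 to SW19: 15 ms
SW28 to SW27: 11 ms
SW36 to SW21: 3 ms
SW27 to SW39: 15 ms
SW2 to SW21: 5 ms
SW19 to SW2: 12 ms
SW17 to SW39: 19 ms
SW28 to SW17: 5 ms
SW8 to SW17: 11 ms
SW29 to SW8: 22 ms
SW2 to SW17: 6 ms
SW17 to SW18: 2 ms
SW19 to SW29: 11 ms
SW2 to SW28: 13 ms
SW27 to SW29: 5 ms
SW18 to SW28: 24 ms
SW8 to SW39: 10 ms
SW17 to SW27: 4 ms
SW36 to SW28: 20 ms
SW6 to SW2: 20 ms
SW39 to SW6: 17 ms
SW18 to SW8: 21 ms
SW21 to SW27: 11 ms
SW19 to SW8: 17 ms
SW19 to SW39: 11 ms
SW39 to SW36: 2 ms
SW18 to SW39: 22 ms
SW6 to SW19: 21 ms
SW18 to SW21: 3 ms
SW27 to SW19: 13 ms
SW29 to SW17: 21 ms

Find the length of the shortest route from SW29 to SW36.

17 ms

Running Dijkstra from SW29:
SW29: 0
SW27: 5  (via SW29)
SW17: 9  (via SW27)
SW19: 11  (via SW29)
SW18: 11  (via SW17)
SW21: 14  (via SW18)
SW28: 14  (via SW17)
SW2: 15  (via SW17)
SW36: 17  (via SW21)
Shortest route: SW29 → SW27 → SW17 → SW18 → SW21 → SW36 = 17 ms.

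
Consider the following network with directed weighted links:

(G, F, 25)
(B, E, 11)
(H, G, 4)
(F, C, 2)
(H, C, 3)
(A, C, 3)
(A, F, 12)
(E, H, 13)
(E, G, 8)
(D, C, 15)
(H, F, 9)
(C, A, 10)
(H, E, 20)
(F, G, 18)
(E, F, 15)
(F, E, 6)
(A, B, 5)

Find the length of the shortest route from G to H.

44

Candidate routes:
G → F → C → A → B → E → H: 25+2+10+5+11+13 = 66
G → F → E → H: 25+6+13 = 44
Cheapest is G → F → E → H at 44.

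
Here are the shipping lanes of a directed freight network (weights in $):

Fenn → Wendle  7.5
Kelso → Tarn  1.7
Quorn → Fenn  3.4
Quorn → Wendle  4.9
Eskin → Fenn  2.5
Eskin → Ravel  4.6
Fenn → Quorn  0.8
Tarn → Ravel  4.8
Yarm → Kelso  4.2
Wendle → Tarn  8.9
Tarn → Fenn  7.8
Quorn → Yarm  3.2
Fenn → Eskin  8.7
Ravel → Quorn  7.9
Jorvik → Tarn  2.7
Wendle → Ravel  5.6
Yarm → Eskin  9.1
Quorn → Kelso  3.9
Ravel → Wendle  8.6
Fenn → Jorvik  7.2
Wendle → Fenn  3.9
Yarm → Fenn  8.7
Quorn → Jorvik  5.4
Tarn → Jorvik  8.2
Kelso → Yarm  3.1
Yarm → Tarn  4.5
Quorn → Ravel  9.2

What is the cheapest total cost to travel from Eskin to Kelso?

$7.2

Shortest distances from Eskin:
Eskin: 0
Fenn: 2.5  (via Eskin)
Quorn: 3.3  (via Fenn)
Ravel: 4.6  (via Eskin)
Yarm: 6.5  (via Quorn)
Kelso: 7.2  (via Quorn)
Shortest route: Eskin → Fenn → Quorn → Kelso = $7.2.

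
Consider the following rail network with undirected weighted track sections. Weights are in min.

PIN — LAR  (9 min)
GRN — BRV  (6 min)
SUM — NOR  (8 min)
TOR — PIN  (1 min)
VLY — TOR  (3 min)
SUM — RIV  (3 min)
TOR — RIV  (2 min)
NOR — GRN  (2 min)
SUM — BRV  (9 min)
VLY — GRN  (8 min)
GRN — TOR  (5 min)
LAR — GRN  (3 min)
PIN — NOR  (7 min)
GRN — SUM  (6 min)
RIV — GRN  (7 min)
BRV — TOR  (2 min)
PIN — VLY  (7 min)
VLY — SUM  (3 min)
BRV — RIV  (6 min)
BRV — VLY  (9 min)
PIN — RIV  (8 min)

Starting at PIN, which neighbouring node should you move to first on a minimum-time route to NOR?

Compare a few routes:
PIN - TOR - GRN - NOR: 1+5+2 = 8
PIN - TOR - BRV - GRN - NOR: 1+2+6+2 = 11
PIN - TOR - RIV - GRN - NOR: 1+2+7+2 = 12
PIN - NOR: 7 = 7
Cheapest is PIN - NOR at 7 min.
So from PIN the first move is to NOR.

NOR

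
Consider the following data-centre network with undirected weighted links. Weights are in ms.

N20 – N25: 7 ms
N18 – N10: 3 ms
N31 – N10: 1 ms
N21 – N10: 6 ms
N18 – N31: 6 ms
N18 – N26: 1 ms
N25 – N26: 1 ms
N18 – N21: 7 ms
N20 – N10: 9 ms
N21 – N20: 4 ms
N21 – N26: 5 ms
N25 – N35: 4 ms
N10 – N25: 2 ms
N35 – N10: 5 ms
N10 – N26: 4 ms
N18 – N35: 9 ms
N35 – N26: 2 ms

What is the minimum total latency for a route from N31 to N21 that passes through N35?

Best N31 to N35: N31 → N10 → N35 costing 6
Shortest N35→N21: N35 → N26 → N21 = 7
Total via N35: 6 + 7 = 13 ms.

13 ms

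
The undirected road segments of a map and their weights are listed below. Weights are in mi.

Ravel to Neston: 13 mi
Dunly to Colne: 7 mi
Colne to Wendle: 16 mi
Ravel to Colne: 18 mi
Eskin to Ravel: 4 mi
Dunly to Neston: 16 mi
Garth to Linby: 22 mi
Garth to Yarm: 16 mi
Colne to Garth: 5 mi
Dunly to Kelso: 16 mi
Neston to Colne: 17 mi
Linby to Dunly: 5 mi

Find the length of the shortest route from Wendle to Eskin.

Settle nodes by increasing distance from Wendle:
Wendle: 0
Colne: 16  (via Wendle)
Garth: 21  (via Colne)
Dunly: 23  (via Colne)
Linby: 28  (via Dunly)
Neston: 33  (via Colne)
Ravel: 34  (via Colne)
Yarm: 37  (via Garth)
Eskin: 38  (via Ravel)
Shortest route: Wendle–Colne–Ravel–Eskin = 38 mi.

38 mi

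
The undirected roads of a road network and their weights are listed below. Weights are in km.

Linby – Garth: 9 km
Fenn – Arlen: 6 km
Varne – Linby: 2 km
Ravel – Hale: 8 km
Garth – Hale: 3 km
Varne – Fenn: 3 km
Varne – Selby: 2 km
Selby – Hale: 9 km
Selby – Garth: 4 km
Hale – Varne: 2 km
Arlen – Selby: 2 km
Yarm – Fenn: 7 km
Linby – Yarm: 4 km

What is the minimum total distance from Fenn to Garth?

Shortest distances from Fenn:
Fenn: 0
Varne: 3  (via Fenn)
Linby: 5  (via Varne)
Hale: 5  (via Varne)
Selby: 5  (via Varne)
Arlen: 6  (via Fenn)
Yarm: 7  (via Fenn)
Garth: 8  (via Hale)
Shortest route: Fenn–Varne–Hale–Garth = 8 km.

8 km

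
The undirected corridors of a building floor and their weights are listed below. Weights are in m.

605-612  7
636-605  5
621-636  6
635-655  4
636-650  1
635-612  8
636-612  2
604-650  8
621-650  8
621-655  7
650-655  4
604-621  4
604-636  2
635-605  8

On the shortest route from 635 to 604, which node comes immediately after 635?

655

Candidate routes:
635 → 655 → 650 → 636 → 604: 4+4+1+2 = 11
635 → 655 → 621 → 604: 4+7+4 = 15
635 → 612 → 636 → 604: 8+2+2 = 12
Cheapest is 635 → 655 → 650 → 636 → 604 at 11 m.
So from 635 the first move is to 655.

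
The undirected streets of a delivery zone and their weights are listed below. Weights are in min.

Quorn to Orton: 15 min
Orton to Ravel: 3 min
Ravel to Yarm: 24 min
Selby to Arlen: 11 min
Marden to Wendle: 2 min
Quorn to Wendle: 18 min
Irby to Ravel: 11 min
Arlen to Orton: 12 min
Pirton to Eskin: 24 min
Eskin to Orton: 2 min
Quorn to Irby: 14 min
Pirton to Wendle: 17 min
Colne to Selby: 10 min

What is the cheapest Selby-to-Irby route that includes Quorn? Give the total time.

52 min

Best Selby to Quorn: Selby–Arlen–Orton–Quorn costing 38
Shortest Quorn→Irby: Quorn–Irby = 14
Total via Quorn: 38 + 14 = 52 min.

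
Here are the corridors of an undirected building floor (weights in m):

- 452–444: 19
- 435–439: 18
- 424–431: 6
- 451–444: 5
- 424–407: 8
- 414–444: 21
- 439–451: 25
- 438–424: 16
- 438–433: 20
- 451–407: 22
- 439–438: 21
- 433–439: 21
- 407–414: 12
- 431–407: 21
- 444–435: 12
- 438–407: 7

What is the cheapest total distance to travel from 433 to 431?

41 m

Running Dijkstra from 433:
433: 0
438: 20  (via 433)
439: 21  (via 433)
407: 27  (via 438)
424: 35  (via 407)
435: 39  (via 439)
414: 39  (via 407)
431: 41  (via 424)
Shortest route: 433–438–407–424–431 = 41 m.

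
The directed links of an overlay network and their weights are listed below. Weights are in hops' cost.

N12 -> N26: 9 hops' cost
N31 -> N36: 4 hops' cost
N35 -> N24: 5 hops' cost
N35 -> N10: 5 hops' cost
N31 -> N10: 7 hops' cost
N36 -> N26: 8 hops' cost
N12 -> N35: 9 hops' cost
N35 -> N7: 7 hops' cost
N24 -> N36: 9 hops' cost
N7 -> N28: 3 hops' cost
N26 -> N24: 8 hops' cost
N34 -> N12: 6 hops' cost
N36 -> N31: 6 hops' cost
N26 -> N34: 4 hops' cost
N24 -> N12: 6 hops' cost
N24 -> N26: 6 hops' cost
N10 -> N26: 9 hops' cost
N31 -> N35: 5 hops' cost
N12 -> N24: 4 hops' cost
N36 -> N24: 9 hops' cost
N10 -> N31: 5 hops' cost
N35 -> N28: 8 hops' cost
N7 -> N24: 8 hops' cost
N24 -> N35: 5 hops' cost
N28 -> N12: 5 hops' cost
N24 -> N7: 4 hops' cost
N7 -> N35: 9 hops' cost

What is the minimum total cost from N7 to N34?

18 hops' cost

Compare a few routes:
N7–N28–N12–N26–N34: 3+5+9+4 = 21
N7–N35–N24–N26–N34: 9+5+6+4 = 24
N7–N24–N26–N34: 8+6+4 = 18
N7–N28–N12–N24–N26–N34: 3+5+4+6+4 = 22
The minimum is 18 hops' cost via N7–N24–N26–N34.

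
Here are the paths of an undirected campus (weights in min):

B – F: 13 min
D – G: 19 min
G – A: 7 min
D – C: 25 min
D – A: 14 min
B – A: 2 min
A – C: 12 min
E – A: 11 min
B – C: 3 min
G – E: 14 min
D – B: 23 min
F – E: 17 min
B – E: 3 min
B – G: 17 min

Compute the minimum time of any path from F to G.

22 min

Enumerating some paths:
F → E → B → A → G: 17+3+2+7 = 29
F → B → A → G: 13+2+7 = 22
Cheapest is F → B → A → G at 22 min.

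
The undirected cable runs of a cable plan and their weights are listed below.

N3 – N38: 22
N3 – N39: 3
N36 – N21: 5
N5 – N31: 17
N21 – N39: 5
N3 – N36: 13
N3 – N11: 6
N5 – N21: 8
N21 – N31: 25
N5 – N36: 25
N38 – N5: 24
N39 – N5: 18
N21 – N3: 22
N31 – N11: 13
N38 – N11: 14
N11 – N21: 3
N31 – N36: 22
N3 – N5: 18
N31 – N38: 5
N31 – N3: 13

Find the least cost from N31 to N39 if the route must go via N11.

21

Best N31 to N11: N31–N11 costing 13
Shortest N11→N39: N11–N21–N39 = 8
Total via N11: 13 + 8 = 21.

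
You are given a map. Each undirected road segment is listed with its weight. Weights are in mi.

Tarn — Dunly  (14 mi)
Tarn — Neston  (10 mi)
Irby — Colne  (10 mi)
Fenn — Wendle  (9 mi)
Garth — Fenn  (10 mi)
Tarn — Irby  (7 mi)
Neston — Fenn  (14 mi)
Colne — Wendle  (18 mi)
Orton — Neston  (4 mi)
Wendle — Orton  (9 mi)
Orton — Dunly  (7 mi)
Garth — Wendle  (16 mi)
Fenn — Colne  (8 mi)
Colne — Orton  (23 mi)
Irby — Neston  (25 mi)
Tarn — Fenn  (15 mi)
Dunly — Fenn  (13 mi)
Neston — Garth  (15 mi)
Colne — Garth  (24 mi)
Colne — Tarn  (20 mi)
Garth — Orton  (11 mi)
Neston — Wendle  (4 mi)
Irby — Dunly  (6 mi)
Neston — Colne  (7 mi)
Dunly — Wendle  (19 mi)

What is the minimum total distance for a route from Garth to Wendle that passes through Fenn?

19 mi

Shortest Garth→Fenn: Garth–Fenn = 10
Shortest Fenn→Wendle: Fenn–Wendle = 9
Total via Fenn: 10 + 9 = 19 mi.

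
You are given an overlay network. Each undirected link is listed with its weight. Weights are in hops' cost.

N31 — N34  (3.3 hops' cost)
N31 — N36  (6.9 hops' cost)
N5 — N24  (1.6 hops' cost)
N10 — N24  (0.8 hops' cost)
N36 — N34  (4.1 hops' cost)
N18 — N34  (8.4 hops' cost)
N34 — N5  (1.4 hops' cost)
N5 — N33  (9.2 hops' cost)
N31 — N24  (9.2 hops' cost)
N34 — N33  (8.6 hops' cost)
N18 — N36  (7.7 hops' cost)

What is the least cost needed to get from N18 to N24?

11.4 hops' cost

Compare a few routes:
N18–N36–N34–N5–N24: 7.7+4.1+1.4+1.6 = 14.8
N18–N34–N5–N24: 8.4+1.4+1.6 = 11.4
Cheapest is N18–N34–N5–N24 at 11.4 hops' cost.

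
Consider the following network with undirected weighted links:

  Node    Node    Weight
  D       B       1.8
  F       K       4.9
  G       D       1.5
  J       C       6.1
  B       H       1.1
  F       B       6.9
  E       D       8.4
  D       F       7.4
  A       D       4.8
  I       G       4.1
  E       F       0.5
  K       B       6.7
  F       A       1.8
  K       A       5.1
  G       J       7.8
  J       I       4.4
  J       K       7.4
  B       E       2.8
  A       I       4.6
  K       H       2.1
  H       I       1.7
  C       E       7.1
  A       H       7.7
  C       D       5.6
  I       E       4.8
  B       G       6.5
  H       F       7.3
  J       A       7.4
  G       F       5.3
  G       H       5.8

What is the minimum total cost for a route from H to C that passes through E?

11

Best H to E: H → B → E costing 3.9
Best E to C: E → C costing 7.1
Total via E: 3.9 + 7.1 = 11.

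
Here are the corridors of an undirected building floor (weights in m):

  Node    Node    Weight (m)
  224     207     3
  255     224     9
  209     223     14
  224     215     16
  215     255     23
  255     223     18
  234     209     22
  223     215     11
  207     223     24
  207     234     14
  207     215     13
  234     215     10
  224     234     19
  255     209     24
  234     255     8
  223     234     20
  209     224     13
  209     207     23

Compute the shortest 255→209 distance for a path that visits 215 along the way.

43 m

Shortest 255→215: 255–234–215 = 18
Best 215 to 209: 215–223–209 costing 25
Total via 215: 18 + 25 = 43 m.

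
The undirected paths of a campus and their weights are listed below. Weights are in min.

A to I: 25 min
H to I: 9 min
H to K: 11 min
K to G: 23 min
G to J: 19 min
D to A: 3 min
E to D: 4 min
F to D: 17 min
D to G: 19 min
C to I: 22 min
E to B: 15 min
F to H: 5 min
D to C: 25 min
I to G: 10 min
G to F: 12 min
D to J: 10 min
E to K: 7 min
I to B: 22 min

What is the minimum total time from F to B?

36 min

Compare a few routes:
F–H–K–E–B: 5+11+7+15 = 38
F–H–I–B: 5+9+22 = 36
Cheapest is F–H–I–B at 36 min.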